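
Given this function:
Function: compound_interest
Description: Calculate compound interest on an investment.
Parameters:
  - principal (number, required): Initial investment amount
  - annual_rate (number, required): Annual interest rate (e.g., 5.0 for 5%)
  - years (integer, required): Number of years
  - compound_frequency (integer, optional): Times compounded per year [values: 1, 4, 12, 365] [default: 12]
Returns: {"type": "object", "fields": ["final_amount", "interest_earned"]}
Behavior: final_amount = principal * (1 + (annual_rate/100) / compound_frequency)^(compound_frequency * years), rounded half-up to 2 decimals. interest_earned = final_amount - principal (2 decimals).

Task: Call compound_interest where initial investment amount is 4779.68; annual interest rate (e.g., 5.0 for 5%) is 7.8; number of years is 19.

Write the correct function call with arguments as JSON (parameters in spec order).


Mapping each described value to its parameter name:
  'Initial investment amount' -> principal = 4779.68
  'Annual interest rate (e.g., 5.0 for 5%)' -> annual_rate = 7.8
  'Number of years' -> years = 19
compound_interest({"principal": 4779.68, "annual_rate": 7.8, "years": 19})


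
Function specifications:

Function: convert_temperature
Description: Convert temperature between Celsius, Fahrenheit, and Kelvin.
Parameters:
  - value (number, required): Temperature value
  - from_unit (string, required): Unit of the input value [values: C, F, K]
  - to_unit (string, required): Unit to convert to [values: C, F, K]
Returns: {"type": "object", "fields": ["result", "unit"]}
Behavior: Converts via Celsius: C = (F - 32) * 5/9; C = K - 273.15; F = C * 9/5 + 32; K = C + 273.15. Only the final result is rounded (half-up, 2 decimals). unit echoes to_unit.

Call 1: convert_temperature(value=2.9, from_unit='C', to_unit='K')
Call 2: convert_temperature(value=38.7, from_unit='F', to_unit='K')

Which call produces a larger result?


Call 1:
  Input already in C: 2.9
  To K: 2.9 + 273.15 = 276.05
  Round to 2 decimals: 276.05
  -> 276.05 K
Call 2:
  To C: (38.7 - 32) * 5/9 = 3.722222
  To K: 3.722222 + 273.15 = 276.872222
  Round to 2 decimals: 276.87
  -> 276.87 K
Call 2 (276.87 K)


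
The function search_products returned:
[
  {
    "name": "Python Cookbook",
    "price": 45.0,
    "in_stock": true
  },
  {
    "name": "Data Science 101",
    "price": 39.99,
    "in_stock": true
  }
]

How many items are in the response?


Items: Python Cookbook, Data Science 101
2


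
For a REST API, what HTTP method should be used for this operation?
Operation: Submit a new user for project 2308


GET = read, POST = create, PUT = update/replace, DELETE = remove
This operation is a create.
POST


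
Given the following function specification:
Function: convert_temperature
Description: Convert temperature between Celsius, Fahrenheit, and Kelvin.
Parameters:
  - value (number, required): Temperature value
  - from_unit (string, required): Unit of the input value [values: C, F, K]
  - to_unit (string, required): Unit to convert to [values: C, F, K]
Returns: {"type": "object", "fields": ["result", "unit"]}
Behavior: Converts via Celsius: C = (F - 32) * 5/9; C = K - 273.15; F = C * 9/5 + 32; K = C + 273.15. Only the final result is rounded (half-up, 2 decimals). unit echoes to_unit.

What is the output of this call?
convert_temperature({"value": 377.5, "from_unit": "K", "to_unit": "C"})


To C: 377.5 - 273.15 = 104.35
Target is C: 104.35
Round to 2 decimals: 104.35
Output:
{"result": 104.35, "unit": "C"}


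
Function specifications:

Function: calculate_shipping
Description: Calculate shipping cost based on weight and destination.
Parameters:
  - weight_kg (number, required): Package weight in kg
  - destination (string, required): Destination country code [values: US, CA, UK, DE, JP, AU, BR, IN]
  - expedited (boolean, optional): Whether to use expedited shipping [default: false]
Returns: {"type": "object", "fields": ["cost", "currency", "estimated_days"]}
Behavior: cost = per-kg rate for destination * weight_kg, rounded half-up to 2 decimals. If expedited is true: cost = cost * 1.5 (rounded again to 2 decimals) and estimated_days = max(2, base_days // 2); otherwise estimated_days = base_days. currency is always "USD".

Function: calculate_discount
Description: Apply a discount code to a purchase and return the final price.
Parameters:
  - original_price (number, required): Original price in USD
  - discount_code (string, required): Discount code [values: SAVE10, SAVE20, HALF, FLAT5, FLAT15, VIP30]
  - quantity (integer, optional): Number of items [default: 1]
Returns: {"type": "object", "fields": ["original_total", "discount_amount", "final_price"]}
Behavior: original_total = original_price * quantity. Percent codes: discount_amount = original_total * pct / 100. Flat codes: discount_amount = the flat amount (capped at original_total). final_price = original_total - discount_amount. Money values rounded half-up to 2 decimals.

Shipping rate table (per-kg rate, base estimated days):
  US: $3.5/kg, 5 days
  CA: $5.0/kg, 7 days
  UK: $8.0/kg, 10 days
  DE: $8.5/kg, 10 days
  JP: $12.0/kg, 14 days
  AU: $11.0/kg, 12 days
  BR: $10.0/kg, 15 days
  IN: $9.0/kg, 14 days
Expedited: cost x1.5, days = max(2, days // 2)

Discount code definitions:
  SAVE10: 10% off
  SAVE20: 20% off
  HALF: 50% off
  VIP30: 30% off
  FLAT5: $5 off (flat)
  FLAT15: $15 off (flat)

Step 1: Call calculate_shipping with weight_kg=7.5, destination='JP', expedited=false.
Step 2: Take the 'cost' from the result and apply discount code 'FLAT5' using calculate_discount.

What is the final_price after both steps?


Step 1: calculate_shipping(weight_kg=7.5, destination=JP, expedited=false)
  Rate for JP: $12.0/kg, base 14 days
  cost = 12.0 * 7.5 = 90 -> 90.00
  expedited not set/false: estimated_days = 14
  -> cost = 90.00 USD
Step 2: calculate_discount(original_price=90.0, discount_code=FLAT5, quantity=1)
  original_total = 90.0 * 1 = 90.00
  FLAT5 = $5 flat: discount_amount = min(5.00, 90.00) = 5.00
  final_price = 90.00 - 5.00 = 85.00
  -> final_price = 85.00
$85.00


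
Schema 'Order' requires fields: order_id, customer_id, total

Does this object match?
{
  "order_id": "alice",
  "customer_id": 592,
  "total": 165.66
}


Checking required fields... All present.
Valid - all required fields present


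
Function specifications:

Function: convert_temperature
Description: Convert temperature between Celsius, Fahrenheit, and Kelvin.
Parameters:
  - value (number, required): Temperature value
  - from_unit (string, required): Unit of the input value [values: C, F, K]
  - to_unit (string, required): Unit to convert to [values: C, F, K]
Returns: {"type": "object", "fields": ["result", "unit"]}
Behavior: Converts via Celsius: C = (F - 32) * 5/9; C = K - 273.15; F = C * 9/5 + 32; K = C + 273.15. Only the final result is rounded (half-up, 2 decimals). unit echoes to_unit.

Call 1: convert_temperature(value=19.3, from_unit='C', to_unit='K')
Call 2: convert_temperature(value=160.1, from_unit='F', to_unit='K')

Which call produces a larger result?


Call 1:
  Input already in C: 19.3
  To K: 19.3 + 273.15 = 292.45
  Round to 2 decimals: 292.45
  -> 292.45 K
Call 2:
  To C: (160.1 - 32) * 5/9 = 71.166667
  To K: 71.166667 + 273.15 = 344.316667
  Round to 2 decimals: 344.32
  -> 344.32 K
Call 2 (344.32 K)


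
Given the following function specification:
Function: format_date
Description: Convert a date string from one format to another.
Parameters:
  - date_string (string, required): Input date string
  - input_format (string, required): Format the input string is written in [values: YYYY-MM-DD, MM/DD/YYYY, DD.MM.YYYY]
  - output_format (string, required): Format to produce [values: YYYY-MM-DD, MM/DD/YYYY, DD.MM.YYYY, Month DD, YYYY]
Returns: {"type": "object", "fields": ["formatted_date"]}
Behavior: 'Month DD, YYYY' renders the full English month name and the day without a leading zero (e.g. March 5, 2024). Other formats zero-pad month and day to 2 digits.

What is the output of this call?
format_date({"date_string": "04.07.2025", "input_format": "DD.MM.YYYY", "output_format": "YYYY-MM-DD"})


Parse '04.07.2025' as DD.MM.YYYY: year=2025, month=7, day=4
Render as YYYY-MM-DD: 2025-07-04
Output:
{"formatted_date": "2025-07-04"}


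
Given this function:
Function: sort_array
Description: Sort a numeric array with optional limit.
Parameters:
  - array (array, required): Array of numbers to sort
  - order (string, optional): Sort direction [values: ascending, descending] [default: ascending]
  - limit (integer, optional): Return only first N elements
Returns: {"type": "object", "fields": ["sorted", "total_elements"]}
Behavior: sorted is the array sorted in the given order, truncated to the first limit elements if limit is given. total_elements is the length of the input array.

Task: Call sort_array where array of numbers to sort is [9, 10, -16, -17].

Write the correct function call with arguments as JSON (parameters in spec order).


Mapping each described value to its parameter name:
  'Array of numbers to sort' -> array = [9, 10, -16, -17]
sort_array({"array": [9, 10, -16, -17]})


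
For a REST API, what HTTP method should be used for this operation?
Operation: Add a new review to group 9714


GET = read, POST = create, PUT = update/replace, DELETE = remove
This operation is a create.
POST


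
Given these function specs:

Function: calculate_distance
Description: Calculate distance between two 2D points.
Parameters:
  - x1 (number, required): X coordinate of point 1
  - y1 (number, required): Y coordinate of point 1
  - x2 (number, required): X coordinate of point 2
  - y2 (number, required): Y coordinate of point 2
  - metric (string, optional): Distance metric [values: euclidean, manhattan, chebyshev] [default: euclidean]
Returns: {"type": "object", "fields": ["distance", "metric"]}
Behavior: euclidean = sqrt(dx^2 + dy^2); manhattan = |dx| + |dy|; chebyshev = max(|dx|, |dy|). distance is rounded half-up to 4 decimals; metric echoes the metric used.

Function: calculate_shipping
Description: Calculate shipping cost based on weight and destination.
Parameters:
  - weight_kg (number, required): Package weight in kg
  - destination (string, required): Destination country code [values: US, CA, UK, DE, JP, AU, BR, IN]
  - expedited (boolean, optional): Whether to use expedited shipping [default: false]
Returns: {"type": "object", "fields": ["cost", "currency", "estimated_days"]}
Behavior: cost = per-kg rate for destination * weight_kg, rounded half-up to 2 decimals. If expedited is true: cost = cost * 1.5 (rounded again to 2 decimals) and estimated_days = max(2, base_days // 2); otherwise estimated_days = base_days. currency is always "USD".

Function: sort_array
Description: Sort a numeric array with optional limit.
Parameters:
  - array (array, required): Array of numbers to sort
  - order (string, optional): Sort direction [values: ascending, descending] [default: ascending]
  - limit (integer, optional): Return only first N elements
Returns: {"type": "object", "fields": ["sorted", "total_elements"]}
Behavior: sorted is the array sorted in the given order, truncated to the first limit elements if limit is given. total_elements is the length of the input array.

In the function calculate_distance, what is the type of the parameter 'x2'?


The calculate_distance spec declares:
  - x2 (number, required): X coordinate of point 2
Type:
number


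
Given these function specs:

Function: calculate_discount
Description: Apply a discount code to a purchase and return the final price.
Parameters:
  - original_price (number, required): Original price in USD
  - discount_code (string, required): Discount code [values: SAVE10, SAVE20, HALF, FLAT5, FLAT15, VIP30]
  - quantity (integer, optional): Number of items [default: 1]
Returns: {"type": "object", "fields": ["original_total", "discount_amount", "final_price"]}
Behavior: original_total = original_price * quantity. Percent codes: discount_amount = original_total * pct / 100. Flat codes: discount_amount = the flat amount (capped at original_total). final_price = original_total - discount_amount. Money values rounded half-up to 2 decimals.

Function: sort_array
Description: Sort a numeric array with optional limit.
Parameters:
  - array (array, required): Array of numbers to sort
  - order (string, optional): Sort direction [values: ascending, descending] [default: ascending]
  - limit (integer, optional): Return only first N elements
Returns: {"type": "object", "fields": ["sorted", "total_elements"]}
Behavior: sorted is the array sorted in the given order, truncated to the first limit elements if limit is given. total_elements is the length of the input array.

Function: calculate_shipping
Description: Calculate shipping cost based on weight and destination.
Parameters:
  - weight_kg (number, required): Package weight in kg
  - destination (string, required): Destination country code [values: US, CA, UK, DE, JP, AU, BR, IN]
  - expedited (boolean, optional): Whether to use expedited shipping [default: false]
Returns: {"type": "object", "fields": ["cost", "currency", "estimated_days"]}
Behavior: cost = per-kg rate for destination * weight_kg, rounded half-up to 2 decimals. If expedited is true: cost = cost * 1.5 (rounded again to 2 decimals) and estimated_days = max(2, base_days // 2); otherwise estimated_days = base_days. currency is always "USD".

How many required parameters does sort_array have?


Parameters of sort_array: array (required), order (optional), limit (optional)
Required count:
1


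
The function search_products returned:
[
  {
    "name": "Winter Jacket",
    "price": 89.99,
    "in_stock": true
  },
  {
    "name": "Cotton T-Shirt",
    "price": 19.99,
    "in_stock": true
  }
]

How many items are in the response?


Items: Winter Jacket, Cotton T-Shirt
2


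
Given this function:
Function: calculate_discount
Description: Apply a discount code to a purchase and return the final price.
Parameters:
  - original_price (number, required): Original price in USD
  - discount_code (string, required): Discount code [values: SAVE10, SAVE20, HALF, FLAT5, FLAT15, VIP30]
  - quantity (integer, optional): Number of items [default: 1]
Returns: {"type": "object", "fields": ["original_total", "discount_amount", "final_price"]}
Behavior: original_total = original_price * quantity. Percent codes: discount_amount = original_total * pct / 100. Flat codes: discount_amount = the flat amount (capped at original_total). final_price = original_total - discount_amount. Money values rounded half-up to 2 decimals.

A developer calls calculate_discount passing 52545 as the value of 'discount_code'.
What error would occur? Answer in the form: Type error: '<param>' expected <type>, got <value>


Spec: 'discount_code' is declared as string; 52545 is an integer.
Type error: 'discount_code' expected string, got 52545


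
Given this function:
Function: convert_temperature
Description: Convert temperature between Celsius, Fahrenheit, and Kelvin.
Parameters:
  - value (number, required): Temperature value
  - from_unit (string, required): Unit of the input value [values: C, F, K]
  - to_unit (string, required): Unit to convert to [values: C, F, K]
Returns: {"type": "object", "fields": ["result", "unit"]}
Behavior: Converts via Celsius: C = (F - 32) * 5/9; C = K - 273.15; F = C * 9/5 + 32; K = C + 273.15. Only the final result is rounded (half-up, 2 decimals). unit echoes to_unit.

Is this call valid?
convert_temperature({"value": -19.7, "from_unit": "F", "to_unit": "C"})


Checking all required parameters present and types match... All valid.
Valid


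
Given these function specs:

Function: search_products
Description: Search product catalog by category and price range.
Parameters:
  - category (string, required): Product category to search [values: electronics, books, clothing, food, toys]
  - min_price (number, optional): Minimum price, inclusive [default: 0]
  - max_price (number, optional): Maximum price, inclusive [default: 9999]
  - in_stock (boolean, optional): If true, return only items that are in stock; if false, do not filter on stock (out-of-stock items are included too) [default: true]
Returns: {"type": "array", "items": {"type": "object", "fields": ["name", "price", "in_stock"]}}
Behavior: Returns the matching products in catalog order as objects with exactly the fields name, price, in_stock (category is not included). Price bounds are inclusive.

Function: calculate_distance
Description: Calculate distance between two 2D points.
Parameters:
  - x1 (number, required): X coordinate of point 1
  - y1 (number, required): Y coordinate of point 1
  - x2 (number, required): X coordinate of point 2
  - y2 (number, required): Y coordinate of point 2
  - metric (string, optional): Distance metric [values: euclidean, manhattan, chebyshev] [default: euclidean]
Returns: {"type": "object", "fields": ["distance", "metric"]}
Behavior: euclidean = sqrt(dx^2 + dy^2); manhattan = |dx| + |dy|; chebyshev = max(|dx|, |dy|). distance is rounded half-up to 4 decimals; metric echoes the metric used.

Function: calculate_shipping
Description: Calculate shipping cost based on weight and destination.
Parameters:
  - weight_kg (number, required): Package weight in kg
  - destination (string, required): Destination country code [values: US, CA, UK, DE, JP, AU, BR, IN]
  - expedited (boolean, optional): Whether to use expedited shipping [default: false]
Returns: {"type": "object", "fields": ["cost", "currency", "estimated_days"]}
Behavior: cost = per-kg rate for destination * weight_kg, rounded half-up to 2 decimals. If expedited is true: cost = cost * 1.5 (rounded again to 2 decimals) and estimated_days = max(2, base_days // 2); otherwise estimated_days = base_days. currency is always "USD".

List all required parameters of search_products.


Parameters of search_products and their required/optional flag:
  category: required
  min_price: optional
  max_price: optional
  in_stock: optional
category


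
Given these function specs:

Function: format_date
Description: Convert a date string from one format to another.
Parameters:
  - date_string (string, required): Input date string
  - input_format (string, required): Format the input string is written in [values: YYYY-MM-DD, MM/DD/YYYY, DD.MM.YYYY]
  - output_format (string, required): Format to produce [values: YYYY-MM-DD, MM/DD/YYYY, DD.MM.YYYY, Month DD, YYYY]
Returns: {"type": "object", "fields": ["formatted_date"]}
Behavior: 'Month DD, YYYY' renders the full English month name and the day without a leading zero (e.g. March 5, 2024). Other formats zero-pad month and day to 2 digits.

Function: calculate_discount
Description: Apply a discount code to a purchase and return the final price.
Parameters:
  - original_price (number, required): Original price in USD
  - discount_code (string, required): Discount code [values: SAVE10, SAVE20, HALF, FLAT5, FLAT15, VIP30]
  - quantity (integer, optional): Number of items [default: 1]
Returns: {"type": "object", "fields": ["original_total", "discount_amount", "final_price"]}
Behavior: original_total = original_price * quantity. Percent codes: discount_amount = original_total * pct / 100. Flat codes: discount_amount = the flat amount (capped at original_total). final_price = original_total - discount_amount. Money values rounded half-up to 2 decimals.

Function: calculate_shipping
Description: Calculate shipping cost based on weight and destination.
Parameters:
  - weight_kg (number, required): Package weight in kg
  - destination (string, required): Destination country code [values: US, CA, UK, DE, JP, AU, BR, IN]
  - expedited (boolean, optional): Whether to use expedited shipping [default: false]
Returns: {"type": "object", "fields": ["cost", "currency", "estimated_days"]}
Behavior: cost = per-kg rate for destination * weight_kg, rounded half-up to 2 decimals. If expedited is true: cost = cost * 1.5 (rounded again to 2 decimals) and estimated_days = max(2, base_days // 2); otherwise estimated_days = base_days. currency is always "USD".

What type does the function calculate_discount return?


The calculate_discount spec declares Returns: {"type": "object", "fields": ["original_total", "discount_amount", "final_price"]}
Type:
object


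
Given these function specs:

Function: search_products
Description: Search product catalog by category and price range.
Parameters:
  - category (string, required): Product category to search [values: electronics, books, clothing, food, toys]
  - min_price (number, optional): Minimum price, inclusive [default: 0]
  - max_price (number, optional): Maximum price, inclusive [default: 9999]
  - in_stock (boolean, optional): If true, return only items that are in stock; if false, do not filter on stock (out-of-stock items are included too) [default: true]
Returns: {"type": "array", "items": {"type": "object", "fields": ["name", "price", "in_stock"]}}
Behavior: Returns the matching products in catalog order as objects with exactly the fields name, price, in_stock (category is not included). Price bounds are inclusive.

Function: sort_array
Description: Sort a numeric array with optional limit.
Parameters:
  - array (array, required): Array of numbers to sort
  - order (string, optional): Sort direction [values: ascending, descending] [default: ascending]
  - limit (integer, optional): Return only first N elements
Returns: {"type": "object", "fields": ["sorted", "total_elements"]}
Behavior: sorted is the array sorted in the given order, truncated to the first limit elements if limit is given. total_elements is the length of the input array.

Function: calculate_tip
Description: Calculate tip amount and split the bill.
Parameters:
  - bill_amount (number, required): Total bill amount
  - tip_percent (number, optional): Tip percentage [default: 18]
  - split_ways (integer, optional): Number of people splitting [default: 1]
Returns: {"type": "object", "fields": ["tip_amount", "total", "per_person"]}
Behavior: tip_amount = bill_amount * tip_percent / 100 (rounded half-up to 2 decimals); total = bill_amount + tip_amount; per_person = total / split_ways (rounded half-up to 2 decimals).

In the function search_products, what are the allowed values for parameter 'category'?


The search_products spec declares:
  - category (string, required): Product category to search [values: electronics, books, clothing, food, toys]
Allowed values:
electronics, books, clothing, food, toys


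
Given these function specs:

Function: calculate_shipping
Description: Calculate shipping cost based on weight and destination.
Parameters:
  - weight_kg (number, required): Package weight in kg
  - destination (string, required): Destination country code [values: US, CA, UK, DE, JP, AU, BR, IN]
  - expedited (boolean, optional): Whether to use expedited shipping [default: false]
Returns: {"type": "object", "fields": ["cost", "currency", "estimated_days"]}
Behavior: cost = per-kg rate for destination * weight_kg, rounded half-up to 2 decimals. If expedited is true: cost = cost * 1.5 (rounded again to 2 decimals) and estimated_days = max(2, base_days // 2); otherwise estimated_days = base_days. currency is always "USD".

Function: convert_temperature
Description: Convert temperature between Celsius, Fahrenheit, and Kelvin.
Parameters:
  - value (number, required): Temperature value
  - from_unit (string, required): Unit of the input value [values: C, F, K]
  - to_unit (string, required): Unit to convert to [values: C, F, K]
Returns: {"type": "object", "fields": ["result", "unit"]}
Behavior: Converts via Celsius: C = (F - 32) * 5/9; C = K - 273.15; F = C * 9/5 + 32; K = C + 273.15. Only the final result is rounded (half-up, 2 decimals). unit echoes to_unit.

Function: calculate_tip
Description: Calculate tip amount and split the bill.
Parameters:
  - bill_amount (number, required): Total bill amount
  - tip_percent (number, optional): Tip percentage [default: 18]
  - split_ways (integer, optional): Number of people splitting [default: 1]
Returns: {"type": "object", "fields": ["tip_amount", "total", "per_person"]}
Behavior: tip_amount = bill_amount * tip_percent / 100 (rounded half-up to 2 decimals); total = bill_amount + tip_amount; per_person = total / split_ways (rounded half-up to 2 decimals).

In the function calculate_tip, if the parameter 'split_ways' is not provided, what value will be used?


The calculate_tip spec declares:
  - split_ways (integer, optional): Number of people splitting [default: 1]
Default:
1


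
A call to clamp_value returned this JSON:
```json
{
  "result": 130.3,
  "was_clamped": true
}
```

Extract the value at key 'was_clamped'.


true


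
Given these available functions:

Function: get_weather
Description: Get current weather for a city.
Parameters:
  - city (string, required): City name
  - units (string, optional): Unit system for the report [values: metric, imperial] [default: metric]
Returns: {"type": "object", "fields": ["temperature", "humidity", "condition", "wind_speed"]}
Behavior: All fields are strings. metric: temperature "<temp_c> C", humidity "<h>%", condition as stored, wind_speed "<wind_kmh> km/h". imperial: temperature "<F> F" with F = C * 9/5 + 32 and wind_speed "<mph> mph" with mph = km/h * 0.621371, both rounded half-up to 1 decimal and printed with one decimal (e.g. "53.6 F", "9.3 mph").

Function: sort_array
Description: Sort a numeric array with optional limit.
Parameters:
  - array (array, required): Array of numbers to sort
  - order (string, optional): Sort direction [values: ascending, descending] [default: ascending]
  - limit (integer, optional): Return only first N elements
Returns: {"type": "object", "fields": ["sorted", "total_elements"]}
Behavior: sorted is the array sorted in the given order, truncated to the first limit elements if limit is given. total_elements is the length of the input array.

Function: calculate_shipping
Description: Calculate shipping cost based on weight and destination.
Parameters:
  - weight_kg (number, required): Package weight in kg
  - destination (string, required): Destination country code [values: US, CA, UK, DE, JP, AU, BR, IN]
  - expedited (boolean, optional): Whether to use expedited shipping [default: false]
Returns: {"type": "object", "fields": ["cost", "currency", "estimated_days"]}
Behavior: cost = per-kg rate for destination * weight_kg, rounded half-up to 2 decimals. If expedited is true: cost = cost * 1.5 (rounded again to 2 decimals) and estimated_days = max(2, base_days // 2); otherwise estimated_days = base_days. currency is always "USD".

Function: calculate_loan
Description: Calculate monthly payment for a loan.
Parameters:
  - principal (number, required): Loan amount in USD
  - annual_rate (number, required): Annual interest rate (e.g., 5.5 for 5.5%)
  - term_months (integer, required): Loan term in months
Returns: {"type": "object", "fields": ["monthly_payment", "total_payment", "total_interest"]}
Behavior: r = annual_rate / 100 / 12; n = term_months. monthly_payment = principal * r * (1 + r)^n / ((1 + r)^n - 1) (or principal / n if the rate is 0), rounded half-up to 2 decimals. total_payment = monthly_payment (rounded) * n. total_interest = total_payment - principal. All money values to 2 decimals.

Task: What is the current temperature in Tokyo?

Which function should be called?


The task needs a function whose description is: Get current weather for a city.
get_weather


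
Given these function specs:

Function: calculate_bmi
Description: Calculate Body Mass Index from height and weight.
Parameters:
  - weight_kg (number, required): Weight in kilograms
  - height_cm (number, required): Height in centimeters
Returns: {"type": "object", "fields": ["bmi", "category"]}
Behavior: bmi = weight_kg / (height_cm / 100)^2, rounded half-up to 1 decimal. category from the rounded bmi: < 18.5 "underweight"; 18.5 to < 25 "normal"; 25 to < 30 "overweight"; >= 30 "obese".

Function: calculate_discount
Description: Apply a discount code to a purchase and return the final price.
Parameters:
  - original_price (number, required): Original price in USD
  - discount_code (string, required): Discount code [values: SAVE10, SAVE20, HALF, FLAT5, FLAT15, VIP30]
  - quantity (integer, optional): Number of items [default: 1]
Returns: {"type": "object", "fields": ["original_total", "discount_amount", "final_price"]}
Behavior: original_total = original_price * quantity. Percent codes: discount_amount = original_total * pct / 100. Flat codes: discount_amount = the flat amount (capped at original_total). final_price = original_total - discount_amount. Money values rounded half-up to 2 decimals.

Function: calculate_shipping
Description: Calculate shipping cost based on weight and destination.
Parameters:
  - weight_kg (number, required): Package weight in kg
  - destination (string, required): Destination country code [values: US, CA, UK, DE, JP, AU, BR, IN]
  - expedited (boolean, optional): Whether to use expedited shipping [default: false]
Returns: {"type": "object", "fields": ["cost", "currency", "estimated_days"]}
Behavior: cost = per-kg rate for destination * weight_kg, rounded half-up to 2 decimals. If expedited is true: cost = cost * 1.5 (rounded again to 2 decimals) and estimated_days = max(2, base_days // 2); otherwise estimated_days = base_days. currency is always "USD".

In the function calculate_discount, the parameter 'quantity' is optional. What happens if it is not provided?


The calculate_discount spec declares:
  - quantity (integer, optional): Number of items [default: 1]
It defaults to 1


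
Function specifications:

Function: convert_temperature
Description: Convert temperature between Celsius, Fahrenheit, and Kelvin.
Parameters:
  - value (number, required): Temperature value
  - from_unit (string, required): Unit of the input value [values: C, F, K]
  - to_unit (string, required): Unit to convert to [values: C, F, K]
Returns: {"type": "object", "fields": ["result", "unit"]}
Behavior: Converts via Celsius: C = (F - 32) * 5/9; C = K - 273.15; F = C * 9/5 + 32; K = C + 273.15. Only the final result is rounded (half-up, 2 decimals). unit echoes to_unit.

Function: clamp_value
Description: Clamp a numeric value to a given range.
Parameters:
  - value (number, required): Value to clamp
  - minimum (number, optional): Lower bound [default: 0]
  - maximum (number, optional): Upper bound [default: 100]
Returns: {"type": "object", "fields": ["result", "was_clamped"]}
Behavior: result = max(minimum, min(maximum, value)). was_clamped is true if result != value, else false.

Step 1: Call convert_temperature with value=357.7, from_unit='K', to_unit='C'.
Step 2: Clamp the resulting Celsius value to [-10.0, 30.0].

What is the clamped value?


Step 1: convert_temperature(value=357.7, from_unit=K, to_unit=C)
  To C: 357.7 - 273.15 = 84.55
  Target is C: 84.55
  Round to 2 decimals: 84.55
  -> result = 84.55 C
Step 2: clamp_value(value=84.55, minimum=-10.0, maximum=30.0)
  result = max(-10.0, min(30.0, 84.55)) = max(-10.0, 30.0) = 30.0
  was_clamped = (30.0 != 84.55) = true
  -> result = 30.0
30.0


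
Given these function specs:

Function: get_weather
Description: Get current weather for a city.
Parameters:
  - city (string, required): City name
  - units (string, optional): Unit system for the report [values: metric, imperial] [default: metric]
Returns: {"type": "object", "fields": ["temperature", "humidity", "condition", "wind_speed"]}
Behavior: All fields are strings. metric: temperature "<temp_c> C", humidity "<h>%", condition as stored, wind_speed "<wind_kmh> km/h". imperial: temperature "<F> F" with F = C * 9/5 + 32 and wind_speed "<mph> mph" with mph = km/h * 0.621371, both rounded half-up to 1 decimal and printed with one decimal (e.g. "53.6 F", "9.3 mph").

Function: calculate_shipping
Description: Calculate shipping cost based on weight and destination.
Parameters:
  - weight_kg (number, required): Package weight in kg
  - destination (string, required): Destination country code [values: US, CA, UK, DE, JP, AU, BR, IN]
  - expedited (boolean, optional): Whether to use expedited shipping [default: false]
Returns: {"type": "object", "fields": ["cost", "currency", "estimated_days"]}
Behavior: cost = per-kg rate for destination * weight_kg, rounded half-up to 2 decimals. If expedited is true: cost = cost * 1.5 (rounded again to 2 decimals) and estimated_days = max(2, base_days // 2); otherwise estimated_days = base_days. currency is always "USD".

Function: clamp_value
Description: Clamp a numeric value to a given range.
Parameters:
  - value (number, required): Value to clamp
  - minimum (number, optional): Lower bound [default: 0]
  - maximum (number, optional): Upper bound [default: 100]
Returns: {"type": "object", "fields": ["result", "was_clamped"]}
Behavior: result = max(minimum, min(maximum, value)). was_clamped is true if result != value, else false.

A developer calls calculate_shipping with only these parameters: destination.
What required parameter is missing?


Required parameters: weight_kg, destination
Provided: destination
Missing: weight_kg
weight_kg


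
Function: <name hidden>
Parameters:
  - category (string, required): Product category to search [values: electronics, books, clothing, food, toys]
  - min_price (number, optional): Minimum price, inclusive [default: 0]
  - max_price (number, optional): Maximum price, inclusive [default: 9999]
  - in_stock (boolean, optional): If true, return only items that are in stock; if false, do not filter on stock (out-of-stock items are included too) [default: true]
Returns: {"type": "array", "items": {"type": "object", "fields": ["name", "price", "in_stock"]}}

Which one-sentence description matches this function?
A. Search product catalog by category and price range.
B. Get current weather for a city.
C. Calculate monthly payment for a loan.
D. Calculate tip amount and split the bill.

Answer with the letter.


Parameters category, min_price, max_price, in_stock and return "array" fit: Search product catalog by category and price range.
A


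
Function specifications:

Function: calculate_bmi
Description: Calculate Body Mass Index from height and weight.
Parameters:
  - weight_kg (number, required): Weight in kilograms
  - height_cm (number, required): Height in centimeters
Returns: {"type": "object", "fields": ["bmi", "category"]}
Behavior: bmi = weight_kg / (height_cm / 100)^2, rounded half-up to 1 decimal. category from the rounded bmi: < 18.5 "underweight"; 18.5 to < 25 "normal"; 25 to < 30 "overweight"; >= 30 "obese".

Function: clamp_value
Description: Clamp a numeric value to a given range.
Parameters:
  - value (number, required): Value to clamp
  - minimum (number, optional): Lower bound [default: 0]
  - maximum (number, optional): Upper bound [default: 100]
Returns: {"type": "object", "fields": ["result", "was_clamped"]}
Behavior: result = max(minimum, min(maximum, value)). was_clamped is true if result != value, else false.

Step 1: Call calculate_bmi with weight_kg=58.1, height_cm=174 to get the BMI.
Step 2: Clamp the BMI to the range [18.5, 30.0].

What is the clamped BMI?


Step 1: calculate_bmi(weight_kg=58.1, height_cm=174)
  height_m = 174 / 100 = 1.74
  bmi = 58.1 / 1.74^2 = 58.1 / 3.0276 = 19.190118 -> 19.2
  18.5 <= 19.2 < 25 -> normal
  -> bmi = 19.2
Step 2: clamp_value(value=19.2, minimum=18.5, maximum=30.0)
  result = max(18.5, min(30.0, 19.2)) = max(18.5, 19.2) = 19.2
  was_clamped = (19.2 != 19.2) = false
  -> result = 19.2
19.2


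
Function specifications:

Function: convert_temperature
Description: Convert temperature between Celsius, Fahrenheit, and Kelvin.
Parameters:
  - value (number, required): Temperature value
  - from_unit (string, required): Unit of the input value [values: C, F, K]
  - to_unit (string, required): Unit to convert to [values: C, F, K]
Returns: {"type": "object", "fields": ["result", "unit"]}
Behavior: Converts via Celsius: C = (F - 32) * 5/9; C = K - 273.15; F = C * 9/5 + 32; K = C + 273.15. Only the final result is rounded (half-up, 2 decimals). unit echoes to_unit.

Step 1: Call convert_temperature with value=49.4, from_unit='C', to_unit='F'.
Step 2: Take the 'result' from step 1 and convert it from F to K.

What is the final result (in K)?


Step 1: convert_temperature(value=49.4, from_unit=C, to_unit=F)
  Input already in C: 49.4
  To F: 49.4 * 9/5 + 32 = 120.92
  Round to 2 decimals: 120.92
  -> result = 120.92 F
Step 2: convert_temperature(value=120.92, from_unit=F, to_unit=K)
  To C: (120.92 - 32) * 5/9 = 49.4
  To K: 49.4 + 273.15 = 322.55
  Round to 2 decimals: 322.55
  -> result = 322.55 K
322.55 K


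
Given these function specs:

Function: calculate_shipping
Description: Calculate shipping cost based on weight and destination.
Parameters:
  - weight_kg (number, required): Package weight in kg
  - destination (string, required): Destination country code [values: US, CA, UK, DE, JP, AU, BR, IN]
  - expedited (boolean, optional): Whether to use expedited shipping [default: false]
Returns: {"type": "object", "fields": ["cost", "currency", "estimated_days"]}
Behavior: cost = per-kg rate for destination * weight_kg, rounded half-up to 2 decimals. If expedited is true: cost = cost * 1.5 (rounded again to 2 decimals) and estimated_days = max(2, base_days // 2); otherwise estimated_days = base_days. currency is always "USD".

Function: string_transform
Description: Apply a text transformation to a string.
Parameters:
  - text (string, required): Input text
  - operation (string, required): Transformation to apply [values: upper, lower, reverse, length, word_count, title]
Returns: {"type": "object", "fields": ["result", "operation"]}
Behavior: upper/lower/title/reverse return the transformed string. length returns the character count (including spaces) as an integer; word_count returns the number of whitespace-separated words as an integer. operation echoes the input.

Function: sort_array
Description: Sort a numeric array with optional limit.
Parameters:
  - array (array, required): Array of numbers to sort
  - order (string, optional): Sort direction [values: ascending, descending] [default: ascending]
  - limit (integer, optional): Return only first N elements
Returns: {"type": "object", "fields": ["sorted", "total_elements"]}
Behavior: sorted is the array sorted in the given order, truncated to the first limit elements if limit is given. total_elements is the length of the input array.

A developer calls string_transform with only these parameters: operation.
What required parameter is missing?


Required parameters: text, operation
Provided: operation
Missing: text
text


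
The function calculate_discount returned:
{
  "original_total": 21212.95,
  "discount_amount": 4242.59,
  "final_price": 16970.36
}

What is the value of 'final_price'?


16970.36


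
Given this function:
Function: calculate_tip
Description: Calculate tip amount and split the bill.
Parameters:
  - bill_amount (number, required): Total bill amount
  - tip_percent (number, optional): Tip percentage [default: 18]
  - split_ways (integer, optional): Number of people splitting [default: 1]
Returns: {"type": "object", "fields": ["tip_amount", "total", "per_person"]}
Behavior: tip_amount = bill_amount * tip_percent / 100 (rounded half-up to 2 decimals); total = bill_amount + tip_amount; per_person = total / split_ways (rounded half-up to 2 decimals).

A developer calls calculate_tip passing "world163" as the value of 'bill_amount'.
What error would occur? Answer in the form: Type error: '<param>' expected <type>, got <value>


Spec: 'bill_amount' is declared as number; "world163" is a string.
Type error: 'bill_amount' expected number, got "world163"


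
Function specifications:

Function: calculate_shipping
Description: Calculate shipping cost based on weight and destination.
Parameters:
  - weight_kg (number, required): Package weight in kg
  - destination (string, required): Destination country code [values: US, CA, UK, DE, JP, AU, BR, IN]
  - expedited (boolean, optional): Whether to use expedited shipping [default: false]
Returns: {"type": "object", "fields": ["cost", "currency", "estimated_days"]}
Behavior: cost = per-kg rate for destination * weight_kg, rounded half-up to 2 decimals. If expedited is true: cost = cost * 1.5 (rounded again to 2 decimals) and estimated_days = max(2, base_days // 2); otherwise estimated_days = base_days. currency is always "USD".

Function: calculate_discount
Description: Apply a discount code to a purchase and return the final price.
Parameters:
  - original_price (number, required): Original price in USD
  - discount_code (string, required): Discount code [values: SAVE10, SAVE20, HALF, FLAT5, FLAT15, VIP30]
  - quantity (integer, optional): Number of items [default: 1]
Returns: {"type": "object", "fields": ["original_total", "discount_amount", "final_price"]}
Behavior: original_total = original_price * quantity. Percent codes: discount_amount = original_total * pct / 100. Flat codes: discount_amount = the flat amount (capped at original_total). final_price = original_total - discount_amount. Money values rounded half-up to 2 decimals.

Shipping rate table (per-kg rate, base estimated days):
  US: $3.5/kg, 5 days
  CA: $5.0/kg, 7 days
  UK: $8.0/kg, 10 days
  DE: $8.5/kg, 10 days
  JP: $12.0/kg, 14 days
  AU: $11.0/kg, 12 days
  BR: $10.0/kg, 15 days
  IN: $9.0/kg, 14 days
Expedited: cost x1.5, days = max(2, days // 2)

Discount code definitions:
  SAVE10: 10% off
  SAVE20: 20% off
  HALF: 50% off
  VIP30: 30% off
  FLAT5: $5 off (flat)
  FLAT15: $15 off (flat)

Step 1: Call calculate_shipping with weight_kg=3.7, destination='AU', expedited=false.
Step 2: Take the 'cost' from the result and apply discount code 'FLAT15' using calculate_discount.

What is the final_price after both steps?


Step 1: calculate_shipping(weight_kg=3.7, destination=AU, expedited=false)
  Rate for AU: $11.0/kg, base 12 days
  cost = 11.0 * 3.7 = 40.7 -> 40.70
  expedited not set/false: estimated_days = 12
  -> cost = 40.70 USD
Step 2: calculate_discount(original_price=40.7, discount_code=FLAT15, quantity=1)
  original_total = 40.7 * 1 = 40.70
  FLAT15 = $15 flat: discount_amount = min(15.00, 40.70) = 15.00
  final_price = 40.70 - 15.00 = 25.70
  -> final_price = 25.70
$25.70
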